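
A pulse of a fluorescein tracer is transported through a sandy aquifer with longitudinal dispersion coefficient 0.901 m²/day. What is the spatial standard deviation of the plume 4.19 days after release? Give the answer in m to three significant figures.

2.75 m

Dispersive spreading gives a Gaussian with σ² = 2Dt; advection only shifts the center.
σ = √(2 × 0.901 × 4.19) = 2.75 m.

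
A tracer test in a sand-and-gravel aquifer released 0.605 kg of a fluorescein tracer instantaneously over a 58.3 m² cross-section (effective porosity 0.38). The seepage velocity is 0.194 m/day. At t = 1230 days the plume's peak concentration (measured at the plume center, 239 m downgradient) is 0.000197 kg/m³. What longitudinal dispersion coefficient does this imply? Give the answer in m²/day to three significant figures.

At the plume center C_max = M/(n_e·A·√(4πDt)), so D = M²/(4πt·(n_e·A·C_max)²).
n_e·A·C_max = 0.38 × 58.3 × 0.000197 = 0.004364 kg/m.
D = 0.605²/(4π × 1230 × 0.004364²) = 1.24 m²/day.

1.24 m²/day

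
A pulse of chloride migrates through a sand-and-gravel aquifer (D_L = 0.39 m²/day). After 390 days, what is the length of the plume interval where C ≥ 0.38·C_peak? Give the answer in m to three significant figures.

48.5 m

The plume is Gaussian with σ = √(2Dt) = √(2 × 0.39 × 390) = 17.44 m.
C/C_peak = exp(−Δx²/(2σ²)) = 0.38 ⇒ Δx = σ·√(−2 ln 0.38) = 17.44 × 1.391 = 24.26 m.
Width = 2Δx = 48.5 m.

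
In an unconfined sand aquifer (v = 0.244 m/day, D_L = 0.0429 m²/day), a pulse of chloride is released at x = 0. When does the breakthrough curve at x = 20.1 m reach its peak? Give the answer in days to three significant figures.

For the 1D instantaneous-source solution, setting ∂C/∂t = 0 at fixed x gives v²t² + 2Dt − x² = 0, so t = (√(D² + v²x²) − D)/v².
√(D² + v²x²) = √(0.0429² + 0.244² × 20.1²) = 4.905; v² = 0.059536.
t = (4.905 − 0.0429)/0.059536 = 81.7 days (vs. the pure-advection estimate x/v = 82.4 d).

81.7 days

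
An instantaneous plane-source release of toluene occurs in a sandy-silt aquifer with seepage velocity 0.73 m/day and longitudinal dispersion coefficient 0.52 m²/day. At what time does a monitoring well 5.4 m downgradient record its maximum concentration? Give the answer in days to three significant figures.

For the 1D instantaneous-source solution, setting ∂C/∂t = 0 at fixed x gives v²t² + 2Dt − x² = 0, so t = (√(D² + v²x²) − D)/v².
√(D² + v²x²) = √(0.52² + 0.73² × 5.4²) = 3.976; v² = 0.5329.
t = (3.976 − 0.52)/0.5329 = 6.49 days (vs. the pure-advection estimate x/v = 7.40 d).

6.49 days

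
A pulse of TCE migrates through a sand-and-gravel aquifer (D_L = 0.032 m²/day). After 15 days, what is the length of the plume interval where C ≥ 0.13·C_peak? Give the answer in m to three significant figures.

3.96 m

The plume is Gaussian with σ = √(2Dt) = √(2 × 0.032 × 15) = 0.9798 m.
C/C_peak = exp(−Δx²/(2σ²)) = 0.13 ⇒ Δx = σ·√(−2 ln 0.13) = 0.9798 × 2.020 = 1.979 m.
Width = 2Δx = 3.96 m.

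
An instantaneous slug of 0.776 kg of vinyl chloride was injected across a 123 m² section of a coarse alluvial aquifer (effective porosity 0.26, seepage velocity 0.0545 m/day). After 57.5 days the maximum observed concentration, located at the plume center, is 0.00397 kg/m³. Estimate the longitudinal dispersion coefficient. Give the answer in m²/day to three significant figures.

At the plume center C_max = M/(n_e·A·√(4πDt)), so D = M²/(4πt·(n_e·A·C_max)²).
n_e·A·C_max = 0.26 × 123 × 0.00397 = 0.1270 kg/m.
D = 0.776²/(4π × 57.5 × 0.1270²) = 0.0517 m²/day.

0.0517 m²/day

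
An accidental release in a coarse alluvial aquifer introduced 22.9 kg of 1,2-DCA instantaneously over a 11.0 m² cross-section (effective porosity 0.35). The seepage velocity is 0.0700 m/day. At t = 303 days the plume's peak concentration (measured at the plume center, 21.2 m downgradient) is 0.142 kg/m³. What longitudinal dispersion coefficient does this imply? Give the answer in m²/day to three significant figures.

0.461 m²/day

At the plume center C_max = M/(n_e·A·√(4πDt)), so D = M²/(4πt·(n_e·A·C_max)²).
n_e·A·C_max = 0.35 × 11.0 × 0.142 = 0.5467 kg/m.
D = 22.9²/(4π × 303 × 0.5467²) = 0.461 m²/day.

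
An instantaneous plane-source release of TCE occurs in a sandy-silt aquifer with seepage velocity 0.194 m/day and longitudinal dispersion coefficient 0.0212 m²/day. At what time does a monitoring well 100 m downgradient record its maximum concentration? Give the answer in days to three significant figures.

515 days

For the 1D instantaneous-source solution, setting ∂C/∂t = 0 at fixed x gives v²t² + 2Dt − x² = 0, so t = (√(D² + v²x²) − D)/v².
√(D² + v²x²) = √(0.0212² + 0.194² × 100²) = 19.40; v² = 0.037636.
t = (19.40 − 0.0212)/0.037636 = 515 days (vs. the pure-advection estimate x/v = 515 d).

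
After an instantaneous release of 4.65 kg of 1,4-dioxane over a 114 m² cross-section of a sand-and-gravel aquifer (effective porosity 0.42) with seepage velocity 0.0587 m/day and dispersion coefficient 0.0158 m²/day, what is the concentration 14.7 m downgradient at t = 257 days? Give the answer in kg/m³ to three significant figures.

0.0135 kg/m³

For an instantaneous plane source, C(x,t) = M/(n_e·A·√(4πDt)) · exp(−(x−vt)²/(4Dt)), with n_e·A the pore (flow) area.
Plume center vt = 0.0587 × 257 = 15.0859 m, so the well at 14.7 m is 0.3859 m upgradient of the peak.
√(4πDt) = 7.143 m, giving peak height M/(n_e·A·√(4πDt)) = 4.65/(0.42 × 114 × 7.143) = 0.01360 kg/m³.
(x−vt)²/(4Dt) = (-0.3859)²/(4 × 0.0158 × 257) = 0.009169; exp(−0.009169) = 0.9909.
C = 0.01360 × 0.9909 = 0.0135 kg/m³.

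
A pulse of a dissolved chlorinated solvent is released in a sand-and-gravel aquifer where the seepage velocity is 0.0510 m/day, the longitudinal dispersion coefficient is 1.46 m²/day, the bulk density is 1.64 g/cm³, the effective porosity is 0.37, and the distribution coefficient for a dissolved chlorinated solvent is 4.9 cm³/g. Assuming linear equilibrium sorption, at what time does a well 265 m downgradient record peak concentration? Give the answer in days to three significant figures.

Retardation factor R = 1 + ρ_b·K_d/n = 1 + 1.64 × 4.9/0.37 = 22.72.
Sorption retards both mechanisms: v_R = v/R = 0.002245 m/day, D_R = D/R = 0.06426 m²/day.
Peak time from v_R²t² + 2D_R t − x² = 0: t = (√(D_R² + v_R²x²) − D_R)/v_R².
√(D_R² + v_R²x²) = √(0.06426² + 0.002245² × 265²) = 0.5984; v_R² = 5.040e-06.
t = (0.5984 − 0.06426)/5.040e-06 = 106000 days.

106000 days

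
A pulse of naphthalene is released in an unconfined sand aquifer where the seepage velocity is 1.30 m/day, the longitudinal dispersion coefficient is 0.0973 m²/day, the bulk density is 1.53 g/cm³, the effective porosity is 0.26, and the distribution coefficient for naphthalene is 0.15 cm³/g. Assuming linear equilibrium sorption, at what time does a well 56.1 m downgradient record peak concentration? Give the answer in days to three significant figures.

81.1 days

Retardation factor R = 1 + ρ_b·K_d/n = 1 + 1.53 × 0.15/0.26 = 1.883.
Sorption retards both mechanisms: v_R = v/R = 0.6904 m/day, D_R = D/R = 0.05167 m²/day.
Peak time from v_R²t² + 2D_R t − x² = 0: t = (√(D_R² + v_R²x²) − D_R)/v_R².
√(D_R² + v_R²x²) = √(0.05167² + 0.6904² × 56.1²) = 38.73; v_R² = 0.4767.
t = (38.73 − 0.05167)/0.4767 = 81.1 days.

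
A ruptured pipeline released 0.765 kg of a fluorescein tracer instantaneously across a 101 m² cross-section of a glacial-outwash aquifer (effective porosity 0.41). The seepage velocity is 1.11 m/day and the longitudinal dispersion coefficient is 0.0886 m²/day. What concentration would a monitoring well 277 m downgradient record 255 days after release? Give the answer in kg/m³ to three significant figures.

0.000731 kg/m³

For an instantaneous plane source, C(x,t) = M/(n_e·A·√(4πDt)) · exp(−(x−vt)²/(4Dt)), with n_e·A the pore (flow) area.
Plume center vt = 1.11 × 255 = 283.05 m, so the well at 277 m is 6.05 m upgradient of the peak.
√(4πDt) = 16.85 m, giving peak height M/(n_e·A·√(4πDt)) = 0.765/(0.41 × 101 × 16.85) = 0.001096 kg/m³.
(x−vt)²/(4Dt) = (-6.05)²/(4 × 0.0886 × 255) = 0.4050; exp(−0.4050) = 0.6670.
C = 0.001096 × 0.6670 = 0.000731 kg/m³.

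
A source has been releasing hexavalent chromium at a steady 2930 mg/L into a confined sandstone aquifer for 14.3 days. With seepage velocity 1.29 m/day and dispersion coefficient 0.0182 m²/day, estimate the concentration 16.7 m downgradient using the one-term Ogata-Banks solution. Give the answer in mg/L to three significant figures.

2910 mg/L

For a continuous step input, C/C₀ ≈ ½·erfc((x−vt)/(2√(Dt))).
vt = 1.29 × 14.3 = 18.447 m and 2√(Dt) = 2√(0.0182 × 14.3) = 1.020 m.
Argument (x−vt)/(2√(Dt)) = (16.7 − 18.447)/1.020 = -1.713; ½·erfc(-1.713) = 0.9923.
C = 2930 × 0.9923 = 2910 mg/L.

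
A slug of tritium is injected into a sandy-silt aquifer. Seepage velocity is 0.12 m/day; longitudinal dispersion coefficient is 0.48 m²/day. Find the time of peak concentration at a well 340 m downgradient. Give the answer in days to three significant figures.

For the 1D instantaneous-source solution, setting ∂C/∂t = 0 at fixed x gives v²t² + 2Dt − x² = 0, so t = (√(D² + v²x²) − D)/v².
√(D² + v²x²) = √(0.48² + 0.12² × 340²) = 40.80; v² = 0.0144.
t = (40.80 − 0.48)/0.0144 = 2800 days (vs. the pure-advection estimate x/v = 2830 d).

2800 days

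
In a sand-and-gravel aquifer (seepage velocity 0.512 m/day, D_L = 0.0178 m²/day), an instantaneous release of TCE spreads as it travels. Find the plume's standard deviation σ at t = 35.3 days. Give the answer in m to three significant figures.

Dispersive spreading gives a Gaussian with σ² = 2Dt; advection only shifts the center.
σ = √(2 × 0.0178 × 35.3) = 1.12 m.

1.12 m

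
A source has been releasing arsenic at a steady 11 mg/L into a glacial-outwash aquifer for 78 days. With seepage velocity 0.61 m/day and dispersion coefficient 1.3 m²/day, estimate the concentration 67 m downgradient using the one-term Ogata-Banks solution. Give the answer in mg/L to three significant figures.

0.950 mg/L

For a continuous step input, C/C₀ ≈ ½·erfc((x−vt)/(2√(Dt))).
vt = 0.61 × 78 = 47.58 m and 2√(Dt) = 2√(1.3 × 78) = 20.14 m.
Argument (x−vt)/(2√(Dt)) = (67 − 47.58)/20.14 = 0.9643; ½·erfc(0.9643) = 0.08633.
C = 11 × 0.08633 = 0.950 mg/L.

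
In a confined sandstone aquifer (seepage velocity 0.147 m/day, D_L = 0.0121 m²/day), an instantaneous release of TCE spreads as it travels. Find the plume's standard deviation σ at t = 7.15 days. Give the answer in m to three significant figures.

0.416 m

Dispersive spreading gives a Gaussian with σ² = 2Dt; advection only shifts the center.
σ = √(2 × 0.0121 × 7.15) = 0.416 m.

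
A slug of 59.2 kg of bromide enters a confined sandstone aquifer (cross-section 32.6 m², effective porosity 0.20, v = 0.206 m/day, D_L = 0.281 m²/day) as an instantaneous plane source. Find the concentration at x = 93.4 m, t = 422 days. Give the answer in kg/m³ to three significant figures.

For an instantaneous plane source, C(x,t) = M/(n_e·A·√(4πDt)) · exp(−(x−vt)²/(4Dt)), with n_e·A the pore (flow) area.
Plume center vt = 0.206 × 422 = 86.932 m, so the well at 93.4 m is 6.468 m downgradient of the peak.
√(4πDt) = 38.60 m, giving peak height M/(n_e·A·√(4πDt)) = 59.2/(0.20 × 32.6 × 38.60) = 0.2352 kg/m³.
(x−vt)²/(4Dt) = (6.468)²/(4 × 0.281 × 422) = 0.08820; exp(−0.08820) = 0.9156.
C = 0.2352 × 0.9156 = 0.215 kg/m³.

0.215 kg/m³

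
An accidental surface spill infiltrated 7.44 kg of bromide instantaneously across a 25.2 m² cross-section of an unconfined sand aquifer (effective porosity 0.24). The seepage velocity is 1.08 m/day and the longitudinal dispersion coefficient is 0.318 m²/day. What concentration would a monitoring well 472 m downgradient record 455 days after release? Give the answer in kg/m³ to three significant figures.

0.0151 kg/m³

For an instantaneous plane source, C(x,t) = M/(n_e·A·√(4πDt)) · exp(−(x−vt)²/(4Dt)), with n_e·A the pore (flow) area.
Plume center vt = 1.08 × 455 = 491.4 m, so the well at 472 m is 19.4 m upgradient of the peak.
√(4πDt) = 42.64 m, giving peak height M/(n_e·A·√(4πDt)) = 7.44/(0.24 × 25.2 × 42.64) = 0.02885 kg/m³.
(x−vt)²/(4Dt) = (-19.4)²/(4 × 0.318 × 455) = 0.6503; exp(−0.6503) = 0.5219.
C = 0.02885 × 0.5219 = 0.0151 kg/m³.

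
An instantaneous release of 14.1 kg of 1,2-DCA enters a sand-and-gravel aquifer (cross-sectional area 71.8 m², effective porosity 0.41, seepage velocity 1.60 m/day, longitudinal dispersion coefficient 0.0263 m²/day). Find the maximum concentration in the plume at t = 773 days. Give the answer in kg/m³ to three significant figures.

0.0300 kg/m³

The peak of an instantaneous 1D plume sits at x = vt; there the Gaussian factor is 1 and C_max = M/(n_e·A·√(4πDt)), where n_e·A is the pore area the mass is dissolved in.
√(4πDt) = √(4π × 0.0263 × 773) = 15.98 m, so C_max = 14.1/(0.41 × 71.8 × 15.98) = 0.0300 kg/m³.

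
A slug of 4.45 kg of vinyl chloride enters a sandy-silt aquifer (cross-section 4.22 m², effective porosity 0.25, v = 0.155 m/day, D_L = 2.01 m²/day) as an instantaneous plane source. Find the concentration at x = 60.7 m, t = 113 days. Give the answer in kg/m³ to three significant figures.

For an instantaneous plane source, C(x,t) = M/(n_e·A·√(4πDt)) · exp(−(x−vt)²/(4Dt)), with n_e·A the pore (flow) area.
Plume center vt = 0.155 × 113 = 17.515 m, so the well at 60.7 m is 43.185 m downgradient of the peak.
√(4πDt) = 53.42 m, giving peak height M/(n_e·A·√(4πDt)) = 4.45/(0.25 × 4.22 × 53.42) = 0.07896 kg/m³.
(x−vt)²/(4Dt) = (43.185)²/(4 × 2.01 × 113) = 2.053; exp(−2.053) = 0.1283.
C = 0.07896 × 0.1283 = 0.0101 kg/m³.

0.0101 kg/m³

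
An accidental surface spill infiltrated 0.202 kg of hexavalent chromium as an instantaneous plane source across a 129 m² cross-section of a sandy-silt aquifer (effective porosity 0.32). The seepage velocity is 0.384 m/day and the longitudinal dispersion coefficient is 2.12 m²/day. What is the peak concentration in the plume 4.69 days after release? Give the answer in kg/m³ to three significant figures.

0.000438 kg/m³

The peak of an instantaneous 1D plume sits at x = vt; there the Gaussian factor is 1 and C_max = M/(n_e·A·√(4πDt)), where n_e·A is the pore area the mass is dissolved in.
√(4πDt) = √(4π × 2.12 × 4.69) = 11.18 m, so C_max = 0.202/(0.32 × 129 × 11.18) = 0.000438 kg/m³.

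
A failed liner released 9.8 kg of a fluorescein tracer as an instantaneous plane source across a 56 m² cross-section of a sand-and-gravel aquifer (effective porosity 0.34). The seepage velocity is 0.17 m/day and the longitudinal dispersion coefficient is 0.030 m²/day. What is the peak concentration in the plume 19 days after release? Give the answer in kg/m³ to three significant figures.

The peak of an instantaneous 1D plume sits at x = vt; there the Gaussian factor is 1 and C_max = M/(n_e·A·√(4πDt)), where n_e·A is the pore area the mass is dissolved in.
√(4πDt) = √(4π × 0.030 × 19) = 2.676 m, so C_max = 9.8/(0.34 × 56 × 2.676) = 0.192 kg/m³.

0.192 kg/m³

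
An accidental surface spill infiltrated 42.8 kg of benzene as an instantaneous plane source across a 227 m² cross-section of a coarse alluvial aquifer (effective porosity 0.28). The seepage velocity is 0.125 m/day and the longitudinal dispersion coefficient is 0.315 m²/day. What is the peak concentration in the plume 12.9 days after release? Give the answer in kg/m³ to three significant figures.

0.0942 kg/m³

The peak of an instantaneous 1D plume sits at x = vt; there the Gaussian factor is 1 and C_max = M/(n_e·A·√(4πDt)), where n_e·A is the pore area the mass is dissolved in.
√(4πDt) = √(4π × 0.315 × 12.9) = 7.146 m, so C_max = 42.8/(0.28 × 227 × 7.146) = 0.0942 kg/m³.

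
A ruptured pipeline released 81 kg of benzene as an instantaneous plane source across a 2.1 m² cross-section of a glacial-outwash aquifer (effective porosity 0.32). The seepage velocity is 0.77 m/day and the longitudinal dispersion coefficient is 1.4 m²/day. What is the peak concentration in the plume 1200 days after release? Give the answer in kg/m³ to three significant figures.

The peak of an instantaneous 1D plume sits at x = vt; there the Gaussian factor is 1 and C_max = M/(n_e·A·√(4πDt)), where n_e·A is the pore area the mass is dissolved in.
√(4πDt) = √(4π × 1.4 × 1200) = 145.3 m, so C_max = 81/(0.32 × 2.1 × 145.3) = 0.830 kg/m³.

0.830 kg/m³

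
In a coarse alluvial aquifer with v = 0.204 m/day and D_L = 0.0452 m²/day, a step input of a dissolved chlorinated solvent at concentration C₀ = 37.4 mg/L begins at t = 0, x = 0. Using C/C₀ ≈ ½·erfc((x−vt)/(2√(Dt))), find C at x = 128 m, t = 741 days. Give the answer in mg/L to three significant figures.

For a continuous step input, C/C₀ ≈ ½·erfc((x−vt)/(2√(Dt))).
vt = 0.204 × 741 = 151.164 m and 2√(Dt) = 2√(0.0452 × 741) = 11.57 m.
Argument (x−vt)/(2√(Dt)) = (128 − 151.164)/11.57 = -2.002; ½·erfc(-2.002) = 0.9977.
C = 37.4 × 0.9977 = 37.3 mg/L.

37.3 mg/L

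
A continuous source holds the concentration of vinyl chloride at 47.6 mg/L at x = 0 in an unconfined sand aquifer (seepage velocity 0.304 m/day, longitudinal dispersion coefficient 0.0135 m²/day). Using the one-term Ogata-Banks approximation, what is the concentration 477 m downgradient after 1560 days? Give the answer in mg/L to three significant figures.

16.0 mg/L

For a continuous step input, C/C₀ ≈ ½·erfc((x−vt)/(2√(Dt))).
vt = 0.304 × 1560 = 474.24 m and 2√(Dt) = 2√(0.0135 × 1560) = 9.178 m.
Argument (x−vt)/(2√(Dt)) = (477 − 474.24)/9.178 = 0.3007; ½·erfc(0.3007) = 0.3353.
C = 47.6 × 0.3353 = 16.0 mg/L.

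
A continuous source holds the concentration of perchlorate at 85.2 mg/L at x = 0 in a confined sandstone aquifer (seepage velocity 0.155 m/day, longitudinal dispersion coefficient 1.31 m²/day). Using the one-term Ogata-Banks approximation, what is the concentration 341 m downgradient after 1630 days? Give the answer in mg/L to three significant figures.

For a continuous step input, C/C₀ ≈ ½·erfc((x−vt)/(2√(Dt))).
vt = 0.155 × 1630 = 252.65 m and 2√(Dt) = 2√(1.31 × 1630) = 92.42 m.
Argument (x−vt)/(2√(Dt)) = (341 − 252.65)/92.42 = 0.9560; ½·erfc(0.9560) = 0.08819.
C = 85.2 × 0.08819 = 7.51 mg/L.

7.51 mg/L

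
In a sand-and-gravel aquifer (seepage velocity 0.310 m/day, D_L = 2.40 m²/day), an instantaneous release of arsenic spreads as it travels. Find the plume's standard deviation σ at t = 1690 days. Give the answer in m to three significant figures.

90.1 m

Dispersive spreading gives a Gaussian with σ² = 2Dt; advection only shifts the center.
σ = √(2 × 2.40 × 1690) = 90.1 m.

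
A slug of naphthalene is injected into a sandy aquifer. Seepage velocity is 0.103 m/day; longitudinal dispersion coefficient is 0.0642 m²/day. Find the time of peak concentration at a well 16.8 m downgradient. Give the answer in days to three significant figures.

157 days

For the 1D instantaneous-source solution, setting ∂C/∂t = 0 at fixed x gives v²t² + 2Dt − x² = 0, so t = (√(D² + v²x²) − D)/v².
√(D² + v²x²) = √(0.0642² + 0.103² × 16.8²) = 1.732; v² = 0.010609.
t = (1.732 − 0.0642)/0.010609 = 157 days (vs. the pure-advection estimate x/v = 163 d).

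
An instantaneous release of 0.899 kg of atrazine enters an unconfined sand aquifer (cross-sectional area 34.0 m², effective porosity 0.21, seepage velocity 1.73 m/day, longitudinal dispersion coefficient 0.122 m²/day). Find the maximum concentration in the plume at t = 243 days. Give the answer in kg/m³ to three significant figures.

0.00652 kg/m³

The peak of an instantaneous 1D plume sits at x = vt; there the Gaussian factor is 1 and C_max = M/(n_e·A·√(4πDt)), where n_e·A is the pore area the mass is dissolved in.
√(4πDt) = √(4π × 0.122 × 243) = 19.30 m, so C_max = 0.899/(0.21 × 34.0 × 19.30) = 0.00652 kg/m³.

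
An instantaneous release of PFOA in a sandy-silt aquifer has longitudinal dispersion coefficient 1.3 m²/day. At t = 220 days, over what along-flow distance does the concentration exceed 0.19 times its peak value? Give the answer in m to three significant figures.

87.2 m

The plume is Gaussian with σ = √(2Dt) = √(2 × 1.3 × 220) = 23.92 m.
C/C_peak = exp(−Δx²/(2σ²)) = 0.19 ⇒ Δx = σ·√(−2 ln 0.19) = 23.92 × 1.822 = 43.58 m.
Width = 2Δx = 87.2 m.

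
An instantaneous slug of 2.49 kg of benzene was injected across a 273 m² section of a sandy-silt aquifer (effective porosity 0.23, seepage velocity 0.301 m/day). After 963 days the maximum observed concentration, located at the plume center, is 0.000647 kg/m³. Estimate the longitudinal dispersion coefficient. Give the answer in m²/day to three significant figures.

0.310 m²/day

At the plume center C_max = M/(n_e·A·√(4πDt)), so D = M²/(4πt·(n_e·A·C_max)²).
n_e·A·C_max = 0.23 × 273 × 0.000647 = 0.04063 kg/m.
D = 2.49²/(4π × 963 × 0.04063²) = 0.310 m²/day.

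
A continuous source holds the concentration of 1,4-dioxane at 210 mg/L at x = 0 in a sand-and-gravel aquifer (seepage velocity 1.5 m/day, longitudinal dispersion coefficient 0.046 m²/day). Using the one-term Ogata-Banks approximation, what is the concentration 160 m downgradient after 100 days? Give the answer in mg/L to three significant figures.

For a continuous step input, C/C₀ ≈ ½·erfc((x−vt)/(2√(Dt))).
vt = 1.5 × 100 = 150 m and 2√(Dt) = 2√(0.046 × 100) = 4.290 m.
Argument (x−vt)/(2√(Dt)) = (160 − 150)/4.290 = 2.331; ½·erfc(2.331) = 0.0004894.
C = 210 × 0.0004894 = 0.103 mg/L.

0.103 mg/L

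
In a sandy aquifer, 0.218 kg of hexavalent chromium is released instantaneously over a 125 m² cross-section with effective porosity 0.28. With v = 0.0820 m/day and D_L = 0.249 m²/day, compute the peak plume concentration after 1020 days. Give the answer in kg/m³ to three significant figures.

0.000110 kg/m³

The peak of an instantaneous 1D plume sits at x = vt; there the Gaussian factor is 1 and C_max = M/(n_e·A·√(4πDt)), where n_e·A is the pore area the mass is dissolved in.
√(4πDt) = √(4π × 0.249 × 1020) = 56.49 m, so C_max = 0.218/(0.28 × 125 × 56.49) = 0.000110 kg/m³.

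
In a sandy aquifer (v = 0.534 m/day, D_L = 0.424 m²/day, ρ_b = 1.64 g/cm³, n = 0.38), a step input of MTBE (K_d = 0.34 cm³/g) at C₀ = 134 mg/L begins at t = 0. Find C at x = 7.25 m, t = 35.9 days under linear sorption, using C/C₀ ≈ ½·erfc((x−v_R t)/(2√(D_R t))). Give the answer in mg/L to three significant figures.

74.9 mg/L

Retardation factor R = 1 + ρ_b·K_d/n = 1 + 1.64 × 0.34/0.38 = 2.467.
Sorption retards both mechanisms: v_R = v/R = 0.2165 m/day, D_R = D/R = 0.1719 m²/day.
v_R·t = 0.2165 × 35.9 = 7.77235 m; 2√(D_R t) = 4.968 m; argument = (7.25 − 7.77235)/4.968 = -0.1051.
C = C₀ × ½·erfc(-0.1051) = 134 × 0.5591 = 74.9 mg/L.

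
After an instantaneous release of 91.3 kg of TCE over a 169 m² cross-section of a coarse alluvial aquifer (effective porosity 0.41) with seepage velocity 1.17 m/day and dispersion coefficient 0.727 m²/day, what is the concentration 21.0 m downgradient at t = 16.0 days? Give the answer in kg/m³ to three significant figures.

0.0975 kg/m³

For an instantaneous plane source, C(x,t) = M/(n_e·A·√(4πDt)) · exp(−(x−vt)²/(4Dt)), with n_e·A the pore (flow) area.
Plume center vt = 1.17 × 16.0 = 18.72 m, so the well at 21.0 m is 2.28 m downgradient of the peak.
√(4πDt) = 12.09 m, giving peak height M/(n_e·A·√(4πDt)) = 91.3/(0.41 × 169 × 12.09) = 0.1090 kg/m³.
(x−vt)²/(4Dt) = (2.28)²/(4 × 0.727 × 16.0) = 0.1117; exp(−0.1117) = 0.8943.
C = 0.1090 × 0.8943 = 0.0975 kg/m³.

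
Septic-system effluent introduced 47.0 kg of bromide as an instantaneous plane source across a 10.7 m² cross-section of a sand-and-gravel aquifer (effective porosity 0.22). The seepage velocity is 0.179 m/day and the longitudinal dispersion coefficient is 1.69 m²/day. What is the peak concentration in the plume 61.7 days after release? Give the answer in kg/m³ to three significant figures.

0.552 kg/m³

The peak of an instantaneous 1D plume sits at x = vt; there the Gaussian factor is 1 and C_max = M/(n_e·A·√(4πDt)), where n_e·A is the pore area the mass is dissolved in.
√(4πDt) = √(4π × 1.69 × 61.7) = 36.20 m, so C_max = 47.0/(0.22 × 10.7 × 36.20) = 0.552 kg/m³.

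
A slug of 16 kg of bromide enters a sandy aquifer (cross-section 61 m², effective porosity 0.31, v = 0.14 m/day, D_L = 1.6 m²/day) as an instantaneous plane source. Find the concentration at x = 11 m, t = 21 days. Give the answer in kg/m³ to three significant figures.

0.0254 kg/m³

For an instantaneous plane source, C(x,t) = M/(n_e·A·√(4πDt)) · exp(−(x−vt)²/(4Dt)), with n_e·A the pore (flow) area.
Plume center vt = 0.14 × 21 = 2.94 m, so the well at 11 m is 8.06 m downgradient of the peak.
√(4πDt) = 20.55 m, giving peak height M/(n_e·A·√(4πDt)) = 16/(0.31 × 61 × 20.55) = 0.04117 kg/m³.
(x−vt)²/(4Dt) = (8.06)²/(4 × 1.6 × 21) = 0.4834; exp(−0.4834) = 0.6167.
C = 0.04117 × 0.6167 = 0.0254 kg/m³.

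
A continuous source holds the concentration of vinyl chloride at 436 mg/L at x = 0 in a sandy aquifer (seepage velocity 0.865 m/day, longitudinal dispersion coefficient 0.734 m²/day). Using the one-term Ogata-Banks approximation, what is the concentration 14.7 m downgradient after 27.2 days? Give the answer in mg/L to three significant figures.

For a continuous step input, C/C₀ ≈ ½·erfc((x−vt)/(2√(Dt))).
vt = 0.865 × 27.2 = 23.528 m and 2√(Dt) = 2√(0.734 × 27.2) = 8.936 m.
Argument (x−vt)/(2√(Dt)) = (14.7 − 23.528)/8.936 = -0.9879; ½·erfc(-0.9879) = 0.9188.
C = 436 × 0.9188 = 401 mg/L.

401 mg/L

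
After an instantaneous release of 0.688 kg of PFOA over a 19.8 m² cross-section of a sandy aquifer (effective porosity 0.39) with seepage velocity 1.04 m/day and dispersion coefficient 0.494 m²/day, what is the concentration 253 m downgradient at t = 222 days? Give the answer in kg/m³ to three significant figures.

For an instantaneous plane source, C(x,t) = M/(n_e·A·√(4πDt)) · exp(−(x−vt)²/(4Dt)), with n_e·A the pore (flow) area.
Plume center vt = 1.04 × 222 = 230.88 m, so the well at 253 m is 22.12 m downgradient of the peak.
√(4πDt) = 37.12 m, giving peak height M/(n_e·A·√(4πDt)) = 0.688/(0.39 × 19.8 × 37.12) = 0.002400 kg/m³.
(x−vt)²/(4Dt) = (22.12)²/(4 × 0.494 × 222) = 1.115; exp(−1.115) = 0.3279.
C = 0.002400 × 0.3279 = 0.000787 kg/m³.

0.000787 kg/m³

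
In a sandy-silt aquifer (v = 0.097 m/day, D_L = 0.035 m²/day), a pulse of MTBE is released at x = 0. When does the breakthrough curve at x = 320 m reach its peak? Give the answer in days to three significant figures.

3300 days

For the 1D instantaneous-source solution, setting ∂C/∂t = 0 at fixed x gives v²t² + 2Dt − x² = 0, so t = (√(D² + v²x²) − D)/v².
√(D² + v²x²) = √(0.035² + 0.097² × 320²) = 31.04; v² = 0.009409.
t = (31.04 − 0.035)/0.009409 = 3300 days (vs. the pure-advection estimate x/v = 3300 d).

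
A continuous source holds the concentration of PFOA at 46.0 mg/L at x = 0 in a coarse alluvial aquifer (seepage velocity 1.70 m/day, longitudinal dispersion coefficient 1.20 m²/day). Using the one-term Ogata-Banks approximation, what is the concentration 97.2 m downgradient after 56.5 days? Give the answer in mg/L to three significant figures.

21.2 mg/L

For a continuous step input, C/C₀ ≈ ½·erfc((x−vt)/(2√(Dt))).
vt = 1.70 × 56.5 = 96.05 m and 2√(Dt) = 2√(1.20 × 56.5) = 16.47 m.
Argument (x−vt)/(2√(Dt)) = (97.2 − 96.05)/16.47 = 0.06982; ½·erfc(0.06982) = 0.4607.
C = 46.0 × 0.4607 = 21.2 mg/L.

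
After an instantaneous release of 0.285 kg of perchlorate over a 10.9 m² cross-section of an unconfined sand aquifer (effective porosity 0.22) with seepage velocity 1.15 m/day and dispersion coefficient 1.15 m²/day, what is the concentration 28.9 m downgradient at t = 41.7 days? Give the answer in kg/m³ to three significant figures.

For an instantaneous plane source, C(x,t) = M/(n_e·A·√(4πDt)) · exp(−(x−vt)²/(4Dt)), with n_e·A the pore (flow) area.
Plume center vt = 1.15 × 41.7 = 47.955 m, so the well at 28.9 m is 19.055 m upgradient of the peak.
√(4πDt) = 24.55 m, giving peak height M/(n_e·A·√(4πDt)) = 0.285/(0.22 × 10.9 × 24.55) = 0.004841 kg/m³.
(x−vt)²/(4Dt) = (-19.055)²/(4 × 1.15 × 41.7) = 1.893; exp(−1.893) = 0.1506.
C = 0.004841 × 0.1506 = 0.000729 kg/m³.

0.000729 kg/m³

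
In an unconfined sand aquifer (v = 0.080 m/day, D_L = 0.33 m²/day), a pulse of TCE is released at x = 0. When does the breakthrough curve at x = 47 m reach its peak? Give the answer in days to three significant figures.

538 days

For the 1D instantaneous-source solution, setting ∂C/∂t = 0 at fixed x gives v²t² + 2Dt − x² = 0, so t = (√(D² + v²x²) − D)/v².
√(D² + v²x²) = √(0.33² + 0.080² × 47²) = 3.774; v² = 0.0064.
t = (3.774 − 0.33)/0.0064 = 538 days (vs. the pure-advection estimate x/v = 588 d).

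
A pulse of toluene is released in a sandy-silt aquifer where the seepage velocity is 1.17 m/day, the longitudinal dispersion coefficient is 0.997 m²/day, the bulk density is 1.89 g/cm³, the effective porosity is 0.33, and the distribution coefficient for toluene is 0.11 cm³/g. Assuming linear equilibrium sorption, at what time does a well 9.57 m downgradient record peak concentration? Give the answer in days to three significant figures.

12.2 days

Retardation factor R = 1 + ρ_b·K_d/n = 1 + 1.89 × 0.11/0.33 = 1.630.
Sorption retards both mechanisms: v_R = v/R = 0.7178 m/day, D_R = D/R = 0.6117 m²/day.
Peak time from v_R²t² + 2D_R t − x² = 0: t = (√(D_R² + v_R²x²) − D_R)/v_R².
√(D_R² + v_R²x²) = √(0.6117² + 0.7178² × 9.57²) = 6.897; v_R² = 0.5152.
t = (6.897 − 0.6117)/0.5152 = 12.2 days.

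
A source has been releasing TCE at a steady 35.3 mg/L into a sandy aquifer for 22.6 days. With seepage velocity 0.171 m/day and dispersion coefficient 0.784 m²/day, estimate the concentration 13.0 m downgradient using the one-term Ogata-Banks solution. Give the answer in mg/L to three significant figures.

For a continuous step input, C/C₀ ≈ ½·erfc((x−vt)/(2√(Dt))).
vt = 0.171 × 22.6 = 3.8646 m and 2√(Dt) = 2√(0.784 × 22.6) = 8.419 m.
Argument (x−vt)/(2√(Dt)) = (13.0 − 3.8646)/8.419 = 1.085; ½·erfc(1.085) = 0.06246.
C = 35.3 × 0.06246 = 2.20 mg/L.

2.20 mg/L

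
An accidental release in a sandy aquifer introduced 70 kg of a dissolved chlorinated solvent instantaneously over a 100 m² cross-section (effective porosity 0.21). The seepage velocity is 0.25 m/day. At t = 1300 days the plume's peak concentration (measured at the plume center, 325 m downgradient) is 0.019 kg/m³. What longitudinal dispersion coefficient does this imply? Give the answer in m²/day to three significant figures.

1.88 m²/day

At the plume center C_max = M/(n_e·A·√(4πDt)), so D = M²/(4πt·(n_e·A·C_max)²).
n_e·A·C_max = 0.21 × 100 × 0.019 = 0.3990 kg/m.
D = 70²/(4π × 1300 × 0.3990²) = 1.88 m²/day.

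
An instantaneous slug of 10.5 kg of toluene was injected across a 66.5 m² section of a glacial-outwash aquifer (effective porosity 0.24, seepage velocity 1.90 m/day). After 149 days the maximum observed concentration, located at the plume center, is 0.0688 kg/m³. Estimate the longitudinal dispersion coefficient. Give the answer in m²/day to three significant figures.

0.0488 m²/day

At the plume center C_max = M/(n_e·A·√(4πDt)), so D = M²/(4πt·(n_e·A·C_max)²).
n_e·A·C_max = 0.24 × 66.5 × 0.0688 = 1.098 kg/m.
D = 10.5²/(4π × 149 × 1.098²) = 0.0488 m²/day.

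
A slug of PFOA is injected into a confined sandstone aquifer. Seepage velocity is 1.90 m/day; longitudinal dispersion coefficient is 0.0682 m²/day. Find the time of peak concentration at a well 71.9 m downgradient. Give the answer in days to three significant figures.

For the 1D instantaneous-source solution, setting ∂C/∂t = 0 at fixed x gives v²t² + 2Dt − x² = 0, so t = (√(D² + v²x²) − D)/v².
√(D² + v²x²) = √(0.0682² + 1.90² × 71.9²) = 136.6; v² = 3.61.
t = (136.6 − 0.0682)/3.61 = 37.8 days (vs. the pure-advection estimate x/v = 37.8 d).

37.8 days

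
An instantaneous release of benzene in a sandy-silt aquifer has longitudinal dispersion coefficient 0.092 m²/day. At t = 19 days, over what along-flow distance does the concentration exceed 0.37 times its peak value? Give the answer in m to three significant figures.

The plume is Gaussian with σ = √(2Dt) = √(2 × 0.092 × 19) = 1.870 m.
C/C_peak = exp(−Δx²/(2σ²)) = 0.37 ⇒ Δx = σ·√(−2 ln 0.37) = 1.870 × 1.410 = 2.637 m.
Width = 2Δx = 5.27 m.

5.27 m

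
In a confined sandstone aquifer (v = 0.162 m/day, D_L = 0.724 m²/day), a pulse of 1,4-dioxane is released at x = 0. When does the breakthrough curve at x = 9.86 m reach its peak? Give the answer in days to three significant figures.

For the 1D instantaneous-source solution, setting ∂C/∂t = 0 at fixed x gives v²t² + 2Dt − x² = 0, so t = (√(D² + v²x²) − D)/v².
√(D² + v²x²) = √(0.724² + 0.162² × 9.86²) = 1.754; v² = 0.026244.
t = (1.754 − 0.724)/0.026244 = 39.2 days (vs. the pure-advection estimate x/v = 60.9 d).

39.2 days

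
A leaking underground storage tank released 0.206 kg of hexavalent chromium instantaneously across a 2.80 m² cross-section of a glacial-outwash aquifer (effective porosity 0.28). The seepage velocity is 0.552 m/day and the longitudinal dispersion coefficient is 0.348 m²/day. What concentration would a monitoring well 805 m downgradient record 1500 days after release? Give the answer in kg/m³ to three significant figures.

For an instantaneous plane source, C(x,t) = M/(n_e·A·√(4πDt)) · exp(−(x−vt)²/(4Dt)), with n_e·A the pore (flow) area.
Plume center vt = 0.552 × 1500 = 828 m, so the well at 805 m is 23 m upgradient of the peak.
√(4πDt) = 80.99 m, giving peak height M/(n_e·A·√(4πDt)) = 0.206/(0.28 × 2.80 × 80.99) = 0.003244 kg/m³.
(x−vt)²/(4Dt) = (-23)²/(4 × 0.348 × 1500) = 0.2534; exp(−0.2534) = 0.7762.
C = 0.003244 × 0.7762 = 0.00252 kg/m³.

0.00252 kg/m³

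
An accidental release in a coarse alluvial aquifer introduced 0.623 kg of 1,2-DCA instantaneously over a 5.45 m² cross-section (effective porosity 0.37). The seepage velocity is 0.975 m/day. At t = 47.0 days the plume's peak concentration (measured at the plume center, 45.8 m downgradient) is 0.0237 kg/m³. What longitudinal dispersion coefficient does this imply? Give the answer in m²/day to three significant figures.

0.288 m²/day

At the plume center C_max = M/(n_e·A·√(4πDt)), so D = M²/(4πt·(n_e·A·C_max)²).
n_e·A·C_max = 0.37 × 5.45 × 0.0237 = 0.04779 kg/m.
D = 0.623²/(4π × 47.0 × 0.04779²) = 0.288 m²/day.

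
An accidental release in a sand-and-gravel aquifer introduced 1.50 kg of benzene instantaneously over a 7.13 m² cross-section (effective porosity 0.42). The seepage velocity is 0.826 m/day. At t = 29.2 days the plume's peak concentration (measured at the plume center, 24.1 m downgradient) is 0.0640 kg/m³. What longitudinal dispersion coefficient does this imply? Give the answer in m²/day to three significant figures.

At the plume center C_max = M/(n_e·A·√(4πDt)), so D = M²/(4πt·(n_e·A·C_max)²).
n_e·A·C_max = 0.42 × 7.13 × 0.0640 = 0.1917 kg/m.
D = 1.50²/(4π × 29.2 × 0.1917²) = 0.167 m²/day.

0.167 m²/day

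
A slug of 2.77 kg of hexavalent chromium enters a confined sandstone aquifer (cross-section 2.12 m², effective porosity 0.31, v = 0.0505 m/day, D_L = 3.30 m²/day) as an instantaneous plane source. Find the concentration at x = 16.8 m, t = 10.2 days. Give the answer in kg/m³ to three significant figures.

0.0286 kg/m³

For an instantaneous plane source, C(x,t) = M/(n_e·A·√(4πDt)) · exp(−(x−vt)²/(4Dt)), with n_e·A the pore (flow) area.
Plume center vt = 0.0505 × 10.2 = 0.5151 m, so the well at 16.8 m is 16.2849 m downgradient of the peak.
√(4πDt) = 20.57 m, giving peak height M/(n_e·A·√(4πDt)) = 2.77/(0.31 × 2.12 × 20.57) = 0.2049 kg/m³.
(x−vt)²/(4Dt) = (16.2849)²/(4 × 3.30 × 10.2) = 1.970; exp(−1.970) = 0.1395.
C = 0.2049 × 0.1395 = 0.0286 kg/m³.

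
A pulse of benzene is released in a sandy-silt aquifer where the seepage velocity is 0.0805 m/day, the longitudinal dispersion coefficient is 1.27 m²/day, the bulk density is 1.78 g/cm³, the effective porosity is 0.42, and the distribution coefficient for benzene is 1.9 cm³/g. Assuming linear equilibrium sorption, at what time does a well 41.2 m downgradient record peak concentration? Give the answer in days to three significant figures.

Retardation factor R = 1 + ρ_b·K_d/n = 1 + 1.78 × 1.9/0.42 = 9.052.
Sorption retards both mechanisms: v_R = v/R = 0.008893 m/day, D_R = D/R = 0.1403 m²/day.
Peak time from v_R²t² + 2D_R t − x² = 0: t = (√(D_R² + v_R²x²) − D_R)/v_R².
√(D_R² + v_R²x²) = √(0.1403² + 0.008893² × 41.2²) = 0.3923; v_R² = 7.909e-05.
t = (0.3923 − 0.1403)/7.909e-05 = 3190 days.

3190 days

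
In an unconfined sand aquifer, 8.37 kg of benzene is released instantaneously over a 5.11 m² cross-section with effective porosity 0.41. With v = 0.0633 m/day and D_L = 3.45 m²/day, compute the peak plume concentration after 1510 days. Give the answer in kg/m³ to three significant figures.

The peak of an instantaneous 1D plume sits at x = vt; there the Gaussian factor is 1 and C_max = M/(n_e·A·√(4πDt)), where n_e·A is the pore area the mass is dissolved in.
√(4πDt) = √(4π × 3.45 × 1510) = 255.9 m, so C_max = 8.37/(0.41 × 5.11 × 255.9) = 0.0156 kg/m³.

0.0156 kg/m³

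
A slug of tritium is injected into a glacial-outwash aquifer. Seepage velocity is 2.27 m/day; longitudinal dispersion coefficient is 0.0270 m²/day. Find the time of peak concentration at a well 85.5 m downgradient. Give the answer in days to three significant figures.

For the 1D instantaneous-source solution, setting ∂C/∂t = 0 at fixed x gives v²t² + 2Dt − x² = 0, so t = (√(D² + v²x²) − D)/v².
√(D² + v²x²) = √(0.0270² + 2.27² × 85.5²) = 194.1; v² = 5.1529.
t = (194.1 − 0.0270)/5.1529 = 37.7 days (vs. the pure-advection estimate x/v = 37.7 d).

37.7 days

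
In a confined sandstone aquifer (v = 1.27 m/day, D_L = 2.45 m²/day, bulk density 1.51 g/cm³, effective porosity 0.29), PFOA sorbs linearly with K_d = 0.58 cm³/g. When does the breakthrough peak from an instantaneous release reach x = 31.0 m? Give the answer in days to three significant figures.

Retardation factor R = 1 + ρ_b·K_d/n = 1 + 1.51 × 0.58/0.29 = 4.020.
Sorption retards both mechanisms: v_R = v/R = 0.3159 m/day, D_R = D/R = 0.6095 m²/day.
Peak time from v_R²t² + 2D_R t − x² = 0: t = (√(D_R² + v_R²x²) − D_R)/v_R².
√(D_R² + v_R²x²) = √(0.6095² + 0.3159² × 31.0²) = 9.812; v_R² = 0.09979.
t = (9.812 − 0.6095)/0.09979 = 92.2 days.

92.2 days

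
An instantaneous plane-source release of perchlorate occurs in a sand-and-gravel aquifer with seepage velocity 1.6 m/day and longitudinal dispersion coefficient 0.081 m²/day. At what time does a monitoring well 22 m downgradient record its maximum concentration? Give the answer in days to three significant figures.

13.7 days

For the 1D instantaneous-source solution, setting ∂C/∂t = 0 at fixed x gives v²t² + 2Dt − x² = 0, so t = (√(D² + v²x²) − D)/v².
√(D² + v²x²) = √(0.081² + 1.6² × 22²) = 35.20; v² = 2.56.
t = (35.20 − 0.081)/2.56 = 13.7 days (vs. the pure-advection estimate x/v = 13.8 d).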